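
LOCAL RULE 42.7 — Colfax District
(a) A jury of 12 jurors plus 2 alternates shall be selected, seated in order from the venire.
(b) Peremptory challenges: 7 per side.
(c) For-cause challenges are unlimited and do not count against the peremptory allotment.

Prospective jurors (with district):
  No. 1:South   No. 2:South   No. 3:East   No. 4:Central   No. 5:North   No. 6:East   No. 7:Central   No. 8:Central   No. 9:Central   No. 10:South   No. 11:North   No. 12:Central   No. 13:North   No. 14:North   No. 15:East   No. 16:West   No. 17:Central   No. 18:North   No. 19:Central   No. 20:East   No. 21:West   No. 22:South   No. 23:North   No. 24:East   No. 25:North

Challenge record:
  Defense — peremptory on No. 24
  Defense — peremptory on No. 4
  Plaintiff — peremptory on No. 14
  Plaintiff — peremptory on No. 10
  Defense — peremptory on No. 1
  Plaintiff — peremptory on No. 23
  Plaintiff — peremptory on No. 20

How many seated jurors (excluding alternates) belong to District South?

1

Removed: #1, #4, #10, #14, #20, #23, #24.
Seated jurors 1–12: #2, #3, #5, #6, #7, #8, #9, #11, #12, #13, #15, #16 (alternates #17, #18 not counted).
Of those, in District South: #2 → 1.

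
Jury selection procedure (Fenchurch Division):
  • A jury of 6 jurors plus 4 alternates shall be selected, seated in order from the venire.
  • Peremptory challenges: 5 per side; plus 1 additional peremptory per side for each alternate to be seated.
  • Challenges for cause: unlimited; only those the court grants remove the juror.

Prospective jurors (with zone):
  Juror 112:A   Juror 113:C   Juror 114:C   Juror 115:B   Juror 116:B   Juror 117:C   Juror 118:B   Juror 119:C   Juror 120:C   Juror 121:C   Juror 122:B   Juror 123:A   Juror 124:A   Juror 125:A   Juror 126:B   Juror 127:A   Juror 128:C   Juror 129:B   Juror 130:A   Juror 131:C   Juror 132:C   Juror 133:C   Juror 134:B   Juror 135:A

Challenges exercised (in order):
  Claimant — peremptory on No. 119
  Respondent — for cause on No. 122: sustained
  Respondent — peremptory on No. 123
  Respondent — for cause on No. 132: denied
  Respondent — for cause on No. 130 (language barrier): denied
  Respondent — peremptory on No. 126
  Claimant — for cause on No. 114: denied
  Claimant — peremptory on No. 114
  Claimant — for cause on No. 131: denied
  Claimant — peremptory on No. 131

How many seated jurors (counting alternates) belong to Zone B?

3

Removed: #114, #119, #122, #123, #126, #131.
Seated (10 incl. alternates): #112, #113, #115, #116, #117, #118, #120, #121, #124, #125.
Of those, in Zone B: #115, #116, #118 → 3.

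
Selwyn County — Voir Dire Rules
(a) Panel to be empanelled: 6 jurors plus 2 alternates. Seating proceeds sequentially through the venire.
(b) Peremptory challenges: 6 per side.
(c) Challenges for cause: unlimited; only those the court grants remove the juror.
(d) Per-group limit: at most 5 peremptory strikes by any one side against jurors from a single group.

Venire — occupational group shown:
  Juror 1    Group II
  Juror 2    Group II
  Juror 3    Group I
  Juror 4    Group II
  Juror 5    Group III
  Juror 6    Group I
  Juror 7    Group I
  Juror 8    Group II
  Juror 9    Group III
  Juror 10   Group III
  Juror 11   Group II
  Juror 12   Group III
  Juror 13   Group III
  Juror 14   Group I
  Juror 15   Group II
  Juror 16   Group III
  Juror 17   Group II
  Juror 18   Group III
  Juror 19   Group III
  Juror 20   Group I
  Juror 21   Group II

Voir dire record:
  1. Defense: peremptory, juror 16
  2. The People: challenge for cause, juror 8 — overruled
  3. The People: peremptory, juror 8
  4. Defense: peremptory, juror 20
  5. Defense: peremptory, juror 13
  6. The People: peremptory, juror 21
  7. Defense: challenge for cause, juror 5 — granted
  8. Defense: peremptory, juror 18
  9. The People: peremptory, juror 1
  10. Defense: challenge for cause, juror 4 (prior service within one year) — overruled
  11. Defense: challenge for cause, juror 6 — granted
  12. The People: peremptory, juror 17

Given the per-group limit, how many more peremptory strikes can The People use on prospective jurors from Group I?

The People peremptories so far: #8, #21, #1, #17 — 4 of 6 used, 2 left overall.
Against Group I: none yet — per-group cap 5 leaves 5.
Binding limit: min(2, 5) = 2.

2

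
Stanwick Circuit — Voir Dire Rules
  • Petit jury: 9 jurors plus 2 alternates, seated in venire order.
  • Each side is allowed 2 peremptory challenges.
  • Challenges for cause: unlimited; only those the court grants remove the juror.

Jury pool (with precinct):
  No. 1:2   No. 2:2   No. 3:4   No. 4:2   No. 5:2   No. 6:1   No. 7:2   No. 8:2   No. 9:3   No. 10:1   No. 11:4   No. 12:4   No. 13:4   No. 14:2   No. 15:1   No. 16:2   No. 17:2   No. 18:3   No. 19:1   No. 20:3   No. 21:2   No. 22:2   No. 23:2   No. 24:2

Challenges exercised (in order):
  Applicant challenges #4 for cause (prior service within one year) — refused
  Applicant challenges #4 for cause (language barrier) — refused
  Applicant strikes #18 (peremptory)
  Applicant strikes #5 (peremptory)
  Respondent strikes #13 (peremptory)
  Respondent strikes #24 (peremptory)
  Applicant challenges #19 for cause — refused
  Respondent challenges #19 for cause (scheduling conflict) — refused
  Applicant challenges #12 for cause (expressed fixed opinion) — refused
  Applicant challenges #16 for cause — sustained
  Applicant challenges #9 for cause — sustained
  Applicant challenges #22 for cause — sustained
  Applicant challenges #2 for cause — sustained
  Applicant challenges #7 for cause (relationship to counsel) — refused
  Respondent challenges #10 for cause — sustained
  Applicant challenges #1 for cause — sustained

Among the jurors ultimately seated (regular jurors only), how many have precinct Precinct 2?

Removed: #1, #2, #5, #9, #10, #13, #16, #18, #22, #24.
Seated jurors 1–9: #3, #4, #6, #7, #8, #11, #12, #14, #15 (alternates #17, #19 not counted).
Of those, in Precinct 2: #4, #7, #8, #14 → 4.

4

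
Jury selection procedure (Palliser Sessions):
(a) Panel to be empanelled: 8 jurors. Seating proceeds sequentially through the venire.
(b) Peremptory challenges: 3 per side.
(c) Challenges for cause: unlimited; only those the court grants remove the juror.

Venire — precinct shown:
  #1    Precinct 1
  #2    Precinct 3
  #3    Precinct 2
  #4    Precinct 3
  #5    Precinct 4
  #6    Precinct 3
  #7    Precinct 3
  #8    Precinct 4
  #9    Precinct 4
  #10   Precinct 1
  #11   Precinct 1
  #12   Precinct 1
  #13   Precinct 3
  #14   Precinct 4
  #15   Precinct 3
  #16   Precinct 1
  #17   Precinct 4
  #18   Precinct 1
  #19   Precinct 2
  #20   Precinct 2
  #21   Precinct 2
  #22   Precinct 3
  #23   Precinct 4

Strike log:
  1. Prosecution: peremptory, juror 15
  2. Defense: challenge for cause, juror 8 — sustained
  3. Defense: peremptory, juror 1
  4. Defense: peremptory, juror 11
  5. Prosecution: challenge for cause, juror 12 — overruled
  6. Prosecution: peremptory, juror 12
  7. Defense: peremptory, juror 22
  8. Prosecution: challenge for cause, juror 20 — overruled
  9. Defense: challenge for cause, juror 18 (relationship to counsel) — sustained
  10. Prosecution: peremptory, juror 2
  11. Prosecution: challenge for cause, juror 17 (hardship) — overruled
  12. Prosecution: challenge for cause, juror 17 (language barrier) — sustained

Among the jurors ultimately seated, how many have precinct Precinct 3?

Removed: #1, #2, #8, #11, #12, #15, #17, #18, #22.
Seated jurors 1–8: #3, #4, #5, #6, #7, #9, #10, #13.
Of those, in Precinct 3: #4, #6, #7, #13 → 4.

4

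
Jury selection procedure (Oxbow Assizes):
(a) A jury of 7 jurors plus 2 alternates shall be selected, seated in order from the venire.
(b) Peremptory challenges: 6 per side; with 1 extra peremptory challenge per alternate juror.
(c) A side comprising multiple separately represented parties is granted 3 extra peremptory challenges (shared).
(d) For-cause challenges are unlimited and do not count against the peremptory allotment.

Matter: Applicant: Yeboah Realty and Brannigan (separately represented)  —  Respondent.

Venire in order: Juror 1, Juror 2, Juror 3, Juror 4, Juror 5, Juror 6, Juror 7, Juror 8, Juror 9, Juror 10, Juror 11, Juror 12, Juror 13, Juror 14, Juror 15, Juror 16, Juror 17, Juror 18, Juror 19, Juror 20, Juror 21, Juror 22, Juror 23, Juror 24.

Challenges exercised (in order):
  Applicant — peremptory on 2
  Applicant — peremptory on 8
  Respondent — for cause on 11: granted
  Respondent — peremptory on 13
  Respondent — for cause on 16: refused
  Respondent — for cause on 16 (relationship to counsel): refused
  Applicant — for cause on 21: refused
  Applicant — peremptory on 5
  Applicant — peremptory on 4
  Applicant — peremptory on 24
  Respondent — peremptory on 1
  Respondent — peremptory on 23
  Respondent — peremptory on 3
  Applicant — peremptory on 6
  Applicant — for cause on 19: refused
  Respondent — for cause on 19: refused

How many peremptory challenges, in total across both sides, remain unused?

9

Applicant allotment: 6 base + 1 × 2 alternates + 3 multi-party = 11. Respondent allotment: 6 base + 1 × 2 alternates = 8.
Applicant peremptories used: #2, #8, #5, #4, #24, #6 — 6 (for-cause on #21, #19 don't count).
Respondent peremptories used: #13, #1, #23, #3 — 4 (for-cause on #11, #16, #16, #19 don't count).
Remaining: (11 − 6) + (8 − 4) = 9.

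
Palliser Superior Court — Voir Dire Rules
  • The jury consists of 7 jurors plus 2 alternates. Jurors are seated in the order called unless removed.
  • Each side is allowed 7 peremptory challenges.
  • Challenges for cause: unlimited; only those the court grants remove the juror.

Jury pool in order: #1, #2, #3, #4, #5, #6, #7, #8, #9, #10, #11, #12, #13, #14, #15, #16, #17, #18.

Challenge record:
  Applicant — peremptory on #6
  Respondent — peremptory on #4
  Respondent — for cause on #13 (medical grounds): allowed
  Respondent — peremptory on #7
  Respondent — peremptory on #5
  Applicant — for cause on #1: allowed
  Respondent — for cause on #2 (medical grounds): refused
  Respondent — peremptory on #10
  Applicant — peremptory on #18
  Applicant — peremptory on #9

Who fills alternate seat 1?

16

Removed: #1, #4, #5, #6, #7, #9, #10, #13, #18. (#2 stays — for-cause denied.)
Seating in order: seats 1–7 → #2, #3, #8, #11, #12, #14, #15; alternates → #16, #17.
So alternate 1 is #16.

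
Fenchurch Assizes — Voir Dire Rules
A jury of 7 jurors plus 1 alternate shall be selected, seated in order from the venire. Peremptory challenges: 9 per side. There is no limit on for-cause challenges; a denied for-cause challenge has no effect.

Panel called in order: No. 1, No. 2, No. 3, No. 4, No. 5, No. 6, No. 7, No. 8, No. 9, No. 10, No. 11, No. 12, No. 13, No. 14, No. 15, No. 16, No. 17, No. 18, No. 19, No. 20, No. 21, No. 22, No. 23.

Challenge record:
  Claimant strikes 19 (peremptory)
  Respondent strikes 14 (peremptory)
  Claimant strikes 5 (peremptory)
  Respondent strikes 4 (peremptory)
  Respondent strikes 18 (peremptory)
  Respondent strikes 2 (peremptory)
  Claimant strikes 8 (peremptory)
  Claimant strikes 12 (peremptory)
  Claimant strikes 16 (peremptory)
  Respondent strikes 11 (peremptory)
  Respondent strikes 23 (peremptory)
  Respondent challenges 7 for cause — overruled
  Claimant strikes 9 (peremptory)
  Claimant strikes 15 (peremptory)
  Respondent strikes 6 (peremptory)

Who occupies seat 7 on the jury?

Removed: #2, #4, #5, #6, #8, #9, #11, #12, #14, #15, #16, #18, #19, #23. (#7 stays — for-cause denied.)
Filling seats in venire order through position 7: #1, #3, #7, #10, #13, #17, #20.
So seat 7 is #20.

20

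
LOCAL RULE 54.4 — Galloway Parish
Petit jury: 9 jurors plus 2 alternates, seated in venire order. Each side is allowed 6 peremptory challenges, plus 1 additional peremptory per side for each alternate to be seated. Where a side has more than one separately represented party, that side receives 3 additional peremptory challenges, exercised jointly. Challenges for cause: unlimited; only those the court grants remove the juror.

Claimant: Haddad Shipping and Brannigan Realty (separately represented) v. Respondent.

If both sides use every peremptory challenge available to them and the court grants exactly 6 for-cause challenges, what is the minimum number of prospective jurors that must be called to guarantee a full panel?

36

Seats to fill: 9 + 2 alternates = 11.
Peremptories — Claimant: 6 + 1×2 + 3 = 11; Respondent: 6 + 1×2 = 8; total 19.
For-cause removals: 6.
Minimum venire: 11 + 19 + 6 = 36.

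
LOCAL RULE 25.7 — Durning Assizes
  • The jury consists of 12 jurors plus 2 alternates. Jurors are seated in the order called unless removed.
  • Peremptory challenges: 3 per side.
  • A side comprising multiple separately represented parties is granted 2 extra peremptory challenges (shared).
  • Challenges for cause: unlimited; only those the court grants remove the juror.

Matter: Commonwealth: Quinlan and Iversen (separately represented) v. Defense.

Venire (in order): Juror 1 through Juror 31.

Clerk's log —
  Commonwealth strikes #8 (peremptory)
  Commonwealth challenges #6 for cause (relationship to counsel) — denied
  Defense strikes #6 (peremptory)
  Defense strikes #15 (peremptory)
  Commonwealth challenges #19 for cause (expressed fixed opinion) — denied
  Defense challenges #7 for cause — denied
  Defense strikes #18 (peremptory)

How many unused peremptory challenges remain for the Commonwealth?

Commonwealth allotment: 3 base + 2 multi-party = 5.
Commonwealth peremptories used: #8 — 1 (for-cause on #6, #19 don't count).
Remaining: 5 − 1 = 4.

4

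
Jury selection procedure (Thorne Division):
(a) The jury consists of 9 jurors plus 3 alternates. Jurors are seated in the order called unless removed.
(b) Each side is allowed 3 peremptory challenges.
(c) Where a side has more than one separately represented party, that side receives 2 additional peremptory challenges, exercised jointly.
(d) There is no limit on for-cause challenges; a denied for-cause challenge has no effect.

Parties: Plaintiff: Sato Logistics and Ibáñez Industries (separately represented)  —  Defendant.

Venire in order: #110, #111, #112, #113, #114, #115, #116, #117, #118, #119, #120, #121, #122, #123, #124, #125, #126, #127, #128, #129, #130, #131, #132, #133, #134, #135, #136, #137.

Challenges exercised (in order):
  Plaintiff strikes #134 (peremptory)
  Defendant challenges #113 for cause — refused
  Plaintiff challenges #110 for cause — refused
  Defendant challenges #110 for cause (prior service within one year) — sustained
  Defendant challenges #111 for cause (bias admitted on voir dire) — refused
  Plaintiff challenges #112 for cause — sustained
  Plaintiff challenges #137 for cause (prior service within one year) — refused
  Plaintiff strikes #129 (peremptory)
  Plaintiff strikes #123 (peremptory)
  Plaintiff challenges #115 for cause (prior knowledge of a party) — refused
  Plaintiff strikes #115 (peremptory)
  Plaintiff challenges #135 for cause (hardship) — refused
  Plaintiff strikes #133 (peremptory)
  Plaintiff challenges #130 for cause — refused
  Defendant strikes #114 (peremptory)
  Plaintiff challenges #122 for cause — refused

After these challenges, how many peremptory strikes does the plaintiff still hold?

Plaintiff allotment: 3 base + 2 multi-party = 5.
Plaintiff peremptories used: #134, #129, #123, #115, #133 — 5 (for-cause on #110, #112, #137, #115, #135, #130, #122 don't count).
Remaining: 5 − 5 = 0.

0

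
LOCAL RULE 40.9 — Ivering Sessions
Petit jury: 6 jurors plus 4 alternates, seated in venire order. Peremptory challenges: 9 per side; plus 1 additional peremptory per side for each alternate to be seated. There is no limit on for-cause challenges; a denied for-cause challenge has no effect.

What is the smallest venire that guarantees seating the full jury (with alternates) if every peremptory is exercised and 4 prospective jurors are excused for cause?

40

Seats to fill: 6 + 4 alternates = 10.
Peremptories: 9 + 1×4 = 13 per side × 2 sides = 26.
For-cause removals: 4.
Minimum venire: 10 + 26 + 4 = 40.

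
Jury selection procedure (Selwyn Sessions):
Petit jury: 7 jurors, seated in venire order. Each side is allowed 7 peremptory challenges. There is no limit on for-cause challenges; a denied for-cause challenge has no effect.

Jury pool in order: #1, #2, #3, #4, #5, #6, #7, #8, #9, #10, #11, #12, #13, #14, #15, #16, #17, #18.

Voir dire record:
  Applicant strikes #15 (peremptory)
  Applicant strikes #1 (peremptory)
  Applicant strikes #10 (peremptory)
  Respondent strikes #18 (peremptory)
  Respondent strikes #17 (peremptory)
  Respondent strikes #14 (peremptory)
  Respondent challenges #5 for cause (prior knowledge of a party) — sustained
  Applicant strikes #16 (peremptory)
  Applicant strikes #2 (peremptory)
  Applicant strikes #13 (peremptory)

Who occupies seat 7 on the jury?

11

Removed: #1, #2, #5, #10, #13, #14, #15, #16, #17, #18.
Seating in order: seats 1–7 → #3, #4, #6, #7, #8, #9, #11.
So seat 7 is #11.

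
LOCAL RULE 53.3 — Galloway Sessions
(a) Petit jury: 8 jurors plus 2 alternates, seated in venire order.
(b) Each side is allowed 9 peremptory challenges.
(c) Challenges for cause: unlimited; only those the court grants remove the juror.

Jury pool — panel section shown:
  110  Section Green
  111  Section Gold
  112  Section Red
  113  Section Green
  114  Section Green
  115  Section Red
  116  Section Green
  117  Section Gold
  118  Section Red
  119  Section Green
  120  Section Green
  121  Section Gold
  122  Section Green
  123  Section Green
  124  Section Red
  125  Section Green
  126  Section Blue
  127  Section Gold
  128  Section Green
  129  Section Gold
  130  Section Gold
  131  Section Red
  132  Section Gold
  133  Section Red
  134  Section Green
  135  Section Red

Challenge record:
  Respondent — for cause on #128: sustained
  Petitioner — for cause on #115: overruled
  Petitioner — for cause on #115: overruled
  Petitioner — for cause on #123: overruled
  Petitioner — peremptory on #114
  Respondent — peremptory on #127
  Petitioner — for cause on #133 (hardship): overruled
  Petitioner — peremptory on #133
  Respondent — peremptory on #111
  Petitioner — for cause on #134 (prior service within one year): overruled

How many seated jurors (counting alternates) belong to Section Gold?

2

Removed: #111, #114, #127, #128, #133.
Seated (10 incl. alternates): #110, #112, #113, #115, #116, #117, #118, #119, #120, #121.
Of those, in Section Gold: #117, #121 → 2.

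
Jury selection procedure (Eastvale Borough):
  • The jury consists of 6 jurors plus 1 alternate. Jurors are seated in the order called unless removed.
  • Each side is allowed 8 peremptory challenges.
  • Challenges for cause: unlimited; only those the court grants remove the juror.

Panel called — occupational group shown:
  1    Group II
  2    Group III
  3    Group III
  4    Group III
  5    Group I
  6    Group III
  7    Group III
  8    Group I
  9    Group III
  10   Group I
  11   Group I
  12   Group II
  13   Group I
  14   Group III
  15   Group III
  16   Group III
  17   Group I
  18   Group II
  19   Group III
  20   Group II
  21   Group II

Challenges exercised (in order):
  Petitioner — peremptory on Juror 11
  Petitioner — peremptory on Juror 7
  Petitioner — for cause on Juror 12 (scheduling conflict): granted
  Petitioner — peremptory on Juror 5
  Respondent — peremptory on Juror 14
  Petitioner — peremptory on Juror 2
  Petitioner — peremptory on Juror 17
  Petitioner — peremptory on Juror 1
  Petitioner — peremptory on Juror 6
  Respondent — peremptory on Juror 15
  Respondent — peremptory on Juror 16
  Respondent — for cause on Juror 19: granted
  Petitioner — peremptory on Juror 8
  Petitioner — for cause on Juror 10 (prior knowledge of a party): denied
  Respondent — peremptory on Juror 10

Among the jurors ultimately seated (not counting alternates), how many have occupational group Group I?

1

Removed: #1, #2, #5, #6, #7, #8, #10, #11, #12, #14, #15, #16, #17, #19.
Seated jurors 1–6: #3, #4, #9, #13, #18, #20 (alternates #21 not counted).
Of those, in Group I: #13 → 1.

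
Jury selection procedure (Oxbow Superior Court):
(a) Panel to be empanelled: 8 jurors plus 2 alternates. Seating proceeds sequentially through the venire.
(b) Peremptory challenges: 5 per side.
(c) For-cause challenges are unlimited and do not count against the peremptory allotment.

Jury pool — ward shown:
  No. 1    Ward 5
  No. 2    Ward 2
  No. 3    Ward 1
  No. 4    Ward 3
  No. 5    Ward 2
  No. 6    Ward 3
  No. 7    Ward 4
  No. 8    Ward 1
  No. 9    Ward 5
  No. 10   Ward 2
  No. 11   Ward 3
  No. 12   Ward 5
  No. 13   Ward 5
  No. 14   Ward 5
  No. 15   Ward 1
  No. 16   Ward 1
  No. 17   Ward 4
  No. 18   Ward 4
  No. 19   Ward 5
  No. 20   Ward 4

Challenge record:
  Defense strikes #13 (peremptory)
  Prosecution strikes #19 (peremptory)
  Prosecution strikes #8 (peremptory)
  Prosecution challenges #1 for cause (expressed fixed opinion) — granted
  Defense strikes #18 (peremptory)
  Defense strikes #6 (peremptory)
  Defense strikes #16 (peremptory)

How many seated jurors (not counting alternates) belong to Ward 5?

Removed: #1, #6, #8, #13, #16, #18, #19.
Seated jurors 1–8: #2, #3, #4, #5, #7, #9, #10, #11 (alternates #12, #14 not counted).
Of those, in Ward 5: #9 → 1.

1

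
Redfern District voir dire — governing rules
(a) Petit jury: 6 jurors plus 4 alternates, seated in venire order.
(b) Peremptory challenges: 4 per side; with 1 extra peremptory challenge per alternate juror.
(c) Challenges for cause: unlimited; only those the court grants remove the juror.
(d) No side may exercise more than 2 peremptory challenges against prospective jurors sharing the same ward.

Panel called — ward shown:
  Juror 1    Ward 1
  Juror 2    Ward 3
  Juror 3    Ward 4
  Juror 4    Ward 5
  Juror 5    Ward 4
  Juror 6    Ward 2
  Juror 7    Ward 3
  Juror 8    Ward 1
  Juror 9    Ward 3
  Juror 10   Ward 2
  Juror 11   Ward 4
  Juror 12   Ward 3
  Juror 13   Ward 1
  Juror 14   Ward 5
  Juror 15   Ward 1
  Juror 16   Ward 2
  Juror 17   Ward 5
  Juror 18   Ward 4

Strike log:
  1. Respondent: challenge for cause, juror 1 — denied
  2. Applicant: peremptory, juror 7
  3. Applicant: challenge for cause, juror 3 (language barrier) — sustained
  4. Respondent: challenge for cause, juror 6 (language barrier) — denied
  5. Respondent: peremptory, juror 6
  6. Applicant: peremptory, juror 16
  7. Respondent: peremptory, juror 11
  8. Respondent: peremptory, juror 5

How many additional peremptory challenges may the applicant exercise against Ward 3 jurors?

Applicant peremptories so far: #7, #16 — 2 of 8 used, 6 left overall.
Against Ward 3: #7 — 1 used; per-ward cap 2 leaves 1.
Binding limit: min(6, 1) = 1.

1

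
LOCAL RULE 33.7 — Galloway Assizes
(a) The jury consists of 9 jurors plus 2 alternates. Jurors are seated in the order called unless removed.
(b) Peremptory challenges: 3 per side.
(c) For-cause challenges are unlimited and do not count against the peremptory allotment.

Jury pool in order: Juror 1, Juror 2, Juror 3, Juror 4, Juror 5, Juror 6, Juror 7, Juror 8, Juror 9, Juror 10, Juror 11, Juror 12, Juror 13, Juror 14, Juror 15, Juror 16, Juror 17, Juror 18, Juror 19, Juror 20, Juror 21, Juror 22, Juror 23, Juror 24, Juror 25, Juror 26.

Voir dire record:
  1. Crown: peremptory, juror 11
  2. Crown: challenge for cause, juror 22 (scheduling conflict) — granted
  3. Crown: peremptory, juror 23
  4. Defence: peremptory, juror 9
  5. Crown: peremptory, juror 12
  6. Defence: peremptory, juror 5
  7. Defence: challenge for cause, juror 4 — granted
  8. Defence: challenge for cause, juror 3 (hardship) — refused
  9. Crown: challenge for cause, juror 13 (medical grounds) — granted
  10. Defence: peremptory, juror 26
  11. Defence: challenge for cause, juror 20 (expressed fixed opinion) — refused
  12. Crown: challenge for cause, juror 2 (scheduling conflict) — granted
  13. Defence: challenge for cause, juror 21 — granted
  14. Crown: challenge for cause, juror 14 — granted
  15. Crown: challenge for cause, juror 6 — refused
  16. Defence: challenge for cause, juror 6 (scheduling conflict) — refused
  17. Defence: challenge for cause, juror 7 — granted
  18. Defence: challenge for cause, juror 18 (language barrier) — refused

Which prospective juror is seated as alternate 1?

Removed: #2, #4, #5, #7, #9, #11, #12, #13, #14, #21, #22, #23, #26. (#3, #6, #18, #20 stay — for-cause denied.)
Seating in order: seats 1–9 → #1, #3, #6, #8, #10, #15, #16, #17, #18; alternates → #19, #20.
So alternate 1 is #19.

19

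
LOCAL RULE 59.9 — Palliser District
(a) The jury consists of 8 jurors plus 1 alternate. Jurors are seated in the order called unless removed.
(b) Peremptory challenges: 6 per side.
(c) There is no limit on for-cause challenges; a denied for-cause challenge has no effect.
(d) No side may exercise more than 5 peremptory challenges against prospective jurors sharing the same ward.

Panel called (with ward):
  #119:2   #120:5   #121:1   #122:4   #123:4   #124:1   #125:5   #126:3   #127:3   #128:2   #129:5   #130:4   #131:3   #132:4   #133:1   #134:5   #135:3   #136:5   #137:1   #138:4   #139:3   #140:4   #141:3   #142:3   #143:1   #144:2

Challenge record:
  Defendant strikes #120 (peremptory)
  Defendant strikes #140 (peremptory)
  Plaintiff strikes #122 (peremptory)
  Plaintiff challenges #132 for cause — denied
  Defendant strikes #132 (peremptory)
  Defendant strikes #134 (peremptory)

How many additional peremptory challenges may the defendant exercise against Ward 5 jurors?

Defendant peremptories so far: #120, #140, #132, #134 — 4 of 6 used, 2 left overall.
Against Ward 5: #120, #134 — 2 used; per-ward cap 5 leaves 3.
Binding limit: min(2, 3) = 2.

2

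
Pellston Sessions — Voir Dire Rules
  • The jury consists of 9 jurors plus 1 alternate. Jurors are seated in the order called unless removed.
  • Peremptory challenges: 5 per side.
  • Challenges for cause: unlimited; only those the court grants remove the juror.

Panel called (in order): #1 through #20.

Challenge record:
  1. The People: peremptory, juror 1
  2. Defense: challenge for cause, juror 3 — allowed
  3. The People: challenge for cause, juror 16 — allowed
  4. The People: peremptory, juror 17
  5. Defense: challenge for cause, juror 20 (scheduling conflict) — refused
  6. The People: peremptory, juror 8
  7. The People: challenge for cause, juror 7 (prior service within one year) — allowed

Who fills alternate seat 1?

14

Removed: #1, #3, #7, #8, #16, #17. (#20 stays — for-cause denied.)
Seating in order: seats 1–9 → #2, #4, #5, #6, #9, #10, #11, #12, #13; alternates → #14.
So alternate 1 is #14.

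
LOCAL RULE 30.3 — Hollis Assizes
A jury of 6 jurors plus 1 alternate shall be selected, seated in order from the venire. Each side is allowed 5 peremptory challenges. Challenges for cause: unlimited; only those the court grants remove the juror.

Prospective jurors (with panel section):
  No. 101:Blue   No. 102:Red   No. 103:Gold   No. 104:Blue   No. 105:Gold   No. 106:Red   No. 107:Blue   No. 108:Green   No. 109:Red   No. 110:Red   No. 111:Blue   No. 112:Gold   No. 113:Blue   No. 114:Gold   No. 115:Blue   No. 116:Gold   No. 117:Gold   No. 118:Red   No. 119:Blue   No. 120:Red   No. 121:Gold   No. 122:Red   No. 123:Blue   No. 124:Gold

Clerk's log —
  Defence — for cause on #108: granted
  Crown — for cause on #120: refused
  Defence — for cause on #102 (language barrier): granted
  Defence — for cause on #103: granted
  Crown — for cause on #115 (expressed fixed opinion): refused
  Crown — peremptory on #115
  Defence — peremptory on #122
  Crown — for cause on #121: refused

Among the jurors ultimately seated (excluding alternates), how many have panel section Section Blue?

Removed: #102, #103, #108, #115, #122.
Seated jurors 1–6: #101, #104, #105, #106, #107, #109 (alternates #110 not counted).
Of those, in Section Blue: #101, #104, #107 → 3.

3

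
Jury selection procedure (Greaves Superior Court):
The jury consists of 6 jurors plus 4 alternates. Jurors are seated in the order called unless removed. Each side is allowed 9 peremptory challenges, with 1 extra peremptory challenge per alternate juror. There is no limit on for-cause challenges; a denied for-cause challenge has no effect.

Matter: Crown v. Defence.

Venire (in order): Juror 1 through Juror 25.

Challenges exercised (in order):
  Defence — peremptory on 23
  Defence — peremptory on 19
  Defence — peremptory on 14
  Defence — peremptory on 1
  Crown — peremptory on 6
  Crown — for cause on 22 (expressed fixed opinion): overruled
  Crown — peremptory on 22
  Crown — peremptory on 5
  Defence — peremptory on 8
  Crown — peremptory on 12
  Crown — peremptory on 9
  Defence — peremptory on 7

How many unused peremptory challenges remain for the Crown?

Crown allotment: 9 base + 1 × 4 alternates = 13.
Crown peremptories used: #6, #22, #5, #12, #9 — 5 (the for-cause on #22 doesn't count).
Remaining: 13 − 5 = 8.

8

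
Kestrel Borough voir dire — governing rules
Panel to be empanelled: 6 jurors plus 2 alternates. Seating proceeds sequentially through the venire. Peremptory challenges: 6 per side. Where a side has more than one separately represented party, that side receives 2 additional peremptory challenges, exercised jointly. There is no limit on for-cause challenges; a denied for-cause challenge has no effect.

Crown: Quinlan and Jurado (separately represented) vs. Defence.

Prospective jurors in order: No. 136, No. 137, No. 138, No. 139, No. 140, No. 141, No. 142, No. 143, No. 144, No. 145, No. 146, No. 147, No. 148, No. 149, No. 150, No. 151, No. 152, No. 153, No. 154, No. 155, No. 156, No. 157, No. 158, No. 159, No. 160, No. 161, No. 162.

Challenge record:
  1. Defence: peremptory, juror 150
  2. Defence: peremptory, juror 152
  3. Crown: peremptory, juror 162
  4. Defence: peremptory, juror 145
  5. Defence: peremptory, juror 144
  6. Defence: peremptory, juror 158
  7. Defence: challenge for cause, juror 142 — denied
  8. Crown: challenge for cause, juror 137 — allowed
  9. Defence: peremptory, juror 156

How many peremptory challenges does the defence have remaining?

Defence allotment: 6.
Defence peremptories used: #150, #152, #145, #144, #158, #156 — 6 (the for-cause on #142 doesn't count).
Remaining: 6 − 6 = 0.

0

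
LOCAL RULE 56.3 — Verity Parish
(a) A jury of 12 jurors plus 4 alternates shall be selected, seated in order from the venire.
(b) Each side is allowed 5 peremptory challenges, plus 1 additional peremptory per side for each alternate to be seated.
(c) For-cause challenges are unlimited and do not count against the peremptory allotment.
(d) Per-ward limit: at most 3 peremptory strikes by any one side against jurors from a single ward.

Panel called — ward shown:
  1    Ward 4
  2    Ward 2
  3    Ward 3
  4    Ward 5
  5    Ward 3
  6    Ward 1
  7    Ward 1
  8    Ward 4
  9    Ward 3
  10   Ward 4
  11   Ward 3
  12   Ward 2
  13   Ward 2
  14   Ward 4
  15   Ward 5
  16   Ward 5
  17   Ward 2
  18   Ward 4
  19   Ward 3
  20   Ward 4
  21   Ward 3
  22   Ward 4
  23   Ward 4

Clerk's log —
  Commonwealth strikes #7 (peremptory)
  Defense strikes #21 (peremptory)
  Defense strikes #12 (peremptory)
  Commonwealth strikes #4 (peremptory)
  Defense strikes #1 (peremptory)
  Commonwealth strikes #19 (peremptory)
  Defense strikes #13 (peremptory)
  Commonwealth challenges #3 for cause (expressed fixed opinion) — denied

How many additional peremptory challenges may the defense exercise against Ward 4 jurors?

2

Defense peremptories so far: #21, #12, #1, #13 — 4 of 9 used, 5 left overall.
Against Ward 4: #1 — 1 used; per-ward cap 3 leaves 2.
Binding limit: min(5, 2) = 2.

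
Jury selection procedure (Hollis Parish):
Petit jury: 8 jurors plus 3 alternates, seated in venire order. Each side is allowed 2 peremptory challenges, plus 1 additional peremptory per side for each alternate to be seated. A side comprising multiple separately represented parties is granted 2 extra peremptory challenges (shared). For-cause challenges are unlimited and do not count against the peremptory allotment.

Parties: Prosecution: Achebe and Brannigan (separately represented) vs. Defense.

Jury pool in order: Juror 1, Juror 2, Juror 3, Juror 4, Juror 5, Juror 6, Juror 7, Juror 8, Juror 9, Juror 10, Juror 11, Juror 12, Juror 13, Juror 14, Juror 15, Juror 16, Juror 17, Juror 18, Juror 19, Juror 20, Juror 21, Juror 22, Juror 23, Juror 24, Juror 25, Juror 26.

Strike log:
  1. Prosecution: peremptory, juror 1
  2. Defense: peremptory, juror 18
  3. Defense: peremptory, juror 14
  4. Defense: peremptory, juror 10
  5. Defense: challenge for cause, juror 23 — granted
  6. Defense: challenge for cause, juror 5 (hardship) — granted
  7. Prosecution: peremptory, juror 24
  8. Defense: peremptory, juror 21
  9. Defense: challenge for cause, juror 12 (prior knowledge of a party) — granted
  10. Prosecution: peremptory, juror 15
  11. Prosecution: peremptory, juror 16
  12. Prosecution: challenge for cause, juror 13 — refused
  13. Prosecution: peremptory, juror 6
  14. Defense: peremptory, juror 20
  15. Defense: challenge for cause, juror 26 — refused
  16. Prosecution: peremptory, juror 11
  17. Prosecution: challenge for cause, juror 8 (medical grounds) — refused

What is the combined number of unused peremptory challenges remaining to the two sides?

1

Prosecution allotment: 2 base + 1 × 3 alternates + 2 multi-party = 7. Defense allotment: 2 base + 1 × 3 alternates = 5.
Prosecution peremptories used: #1, #24, #15, #16, #6, #11 — 6 (for-cause on #13, #8 don't count).
Defense peremptories used: #18, #14, #10, #21, #20 — 5 (for-cause on #23, #5, #12, #26 don't count).
Remaining: (7 − 6) + (5 − 5) = 1.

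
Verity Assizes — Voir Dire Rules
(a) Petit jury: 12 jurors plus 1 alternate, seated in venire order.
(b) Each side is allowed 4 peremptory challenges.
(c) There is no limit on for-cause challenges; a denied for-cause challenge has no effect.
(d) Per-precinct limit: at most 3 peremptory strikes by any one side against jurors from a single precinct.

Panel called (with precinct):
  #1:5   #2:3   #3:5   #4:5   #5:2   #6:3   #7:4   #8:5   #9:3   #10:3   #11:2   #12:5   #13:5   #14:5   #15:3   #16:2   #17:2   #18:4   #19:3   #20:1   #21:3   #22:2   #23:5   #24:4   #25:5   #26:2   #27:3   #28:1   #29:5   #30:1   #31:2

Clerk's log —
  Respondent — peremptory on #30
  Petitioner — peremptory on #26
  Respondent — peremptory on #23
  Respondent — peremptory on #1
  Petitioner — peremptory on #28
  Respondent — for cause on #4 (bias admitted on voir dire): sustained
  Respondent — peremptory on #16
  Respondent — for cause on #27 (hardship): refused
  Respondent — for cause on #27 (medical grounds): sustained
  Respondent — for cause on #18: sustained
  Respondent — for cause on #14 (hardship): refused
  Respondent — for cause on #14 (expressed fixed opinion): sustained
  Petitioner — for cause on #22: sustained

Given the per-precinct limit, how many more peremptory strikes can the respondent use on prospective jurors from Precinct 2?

0

Respondent peremptories so far: #30, #23, #1, #16 — 4 of 4 used, 0 left overall.
Against Precinct 2: #16 — 1 used; per-precinct cap 3 leaves 2.
Binding limit: min(0, 2) = 0.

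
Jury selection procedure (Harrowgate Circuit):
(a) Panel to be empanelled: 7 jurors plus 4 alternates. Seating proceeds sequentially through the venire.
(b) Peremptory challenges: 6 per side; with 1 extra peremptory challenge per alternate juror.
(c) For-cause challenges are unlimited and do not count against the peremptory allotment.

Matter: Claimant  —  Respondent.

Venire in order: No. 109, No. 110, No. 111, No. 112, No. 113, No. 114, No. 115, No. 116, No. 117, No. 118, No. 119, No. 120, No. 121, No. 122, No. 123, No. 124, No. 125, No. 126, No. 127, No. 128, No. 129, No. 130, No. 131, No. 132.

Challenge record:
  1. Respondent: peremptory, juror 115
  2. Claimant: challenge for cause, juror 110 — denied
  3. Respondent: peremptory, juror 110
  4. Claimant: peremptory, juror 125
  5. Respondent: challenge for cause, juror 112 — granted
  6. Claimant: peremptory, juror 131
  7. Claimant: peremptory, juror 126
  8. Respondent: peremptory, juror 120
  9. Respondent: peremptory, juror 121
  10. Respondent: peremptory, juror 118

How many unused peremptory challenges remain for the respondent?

Respondent allotment: 6 base + 1 × 4 alternates = 10.
Respondent peremptories used: #115, #110, #120, #121, #118 — 5 (the for-cause on #112 doesn't count).
Remaining: 10 − 5 = 5.

5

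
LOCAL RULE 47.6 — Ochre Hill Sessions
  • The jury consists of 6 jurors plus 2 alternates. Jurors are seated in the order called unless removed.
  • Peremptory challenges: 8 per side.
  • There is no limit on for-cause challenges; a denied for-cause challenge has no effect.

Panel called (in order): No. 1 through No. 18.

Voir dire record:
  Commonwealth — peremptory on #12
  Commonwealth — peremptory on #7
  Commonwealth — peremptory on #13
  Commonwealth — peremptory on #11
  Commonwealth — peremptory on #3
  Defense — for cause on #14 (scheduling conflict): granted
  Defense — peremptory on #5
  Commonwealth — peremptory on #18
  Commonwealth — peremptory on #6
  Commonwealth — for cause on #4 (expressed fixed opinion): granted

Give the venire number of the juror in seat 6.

15

Removed: #3, #4, #5, #6, #7, #11, #12, #13, #14, #18.
Seating in order: seats 1–6 → #1, #2, #8, #9, #10, #15; alternates → #16, #17.
So seat 6 is #15.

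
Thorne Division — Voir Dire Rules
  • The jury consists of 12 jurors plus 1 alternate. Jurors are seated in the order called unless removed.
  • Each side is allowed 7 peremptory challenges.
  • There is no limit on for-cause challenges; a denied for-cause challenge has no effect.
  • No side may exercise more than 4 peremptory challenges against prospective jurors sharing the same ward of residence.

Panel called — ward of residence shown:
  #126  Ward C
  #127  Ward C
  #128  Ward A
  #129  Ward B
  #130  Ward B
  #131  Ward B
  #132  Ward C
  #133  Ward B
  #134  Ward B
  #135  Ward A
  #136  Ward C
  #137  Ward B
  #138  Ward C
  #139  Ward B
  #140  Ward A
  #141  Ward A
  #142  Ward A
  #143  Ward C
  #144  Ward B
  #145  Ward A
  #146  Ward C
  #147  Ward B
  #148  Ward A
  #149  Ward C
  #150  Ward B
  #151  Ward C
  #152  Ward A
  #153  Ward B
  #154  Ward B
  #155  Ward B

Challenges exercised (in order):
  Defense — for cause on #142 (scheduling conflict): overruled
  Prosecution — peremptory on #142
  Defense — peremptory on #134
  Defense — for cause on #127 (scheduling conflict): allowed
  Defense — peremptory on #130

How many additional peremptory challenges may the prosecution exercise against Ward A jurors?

Prosecution peremptories so far: #142 — 1 of 7 used, 6 left overall.
Against Ward A: #142 — 1 used; per-ward cap 4 leaves 3.
Binding limit: min(6, 3) = 3.

3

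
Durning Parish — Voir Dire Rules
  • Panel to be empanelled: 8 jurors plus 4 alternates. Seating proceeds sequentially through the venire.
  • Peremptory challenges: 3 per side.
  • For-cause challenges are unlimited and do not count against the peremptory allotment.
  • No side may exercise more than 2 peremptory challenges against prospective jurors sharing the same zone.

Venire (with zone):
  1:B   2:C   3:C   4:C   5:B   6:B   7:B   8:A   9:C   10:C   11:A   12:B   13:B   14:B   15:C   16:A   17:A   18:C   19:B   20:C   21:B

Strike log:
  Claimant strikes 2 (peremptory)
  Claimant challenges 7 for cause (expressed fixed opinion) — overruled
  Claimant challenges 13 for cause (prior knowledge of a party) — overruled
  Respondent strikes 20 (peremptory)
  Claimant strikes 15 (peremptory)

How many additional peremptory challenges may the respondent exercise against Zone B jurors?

Respondent peremptories so far: #20 — 1 of 3 used, 2 left overall.
Against Zone B: none yet — per-zone cap 2 leaves 2.
Binding limit: min(2, 2) = 2.

2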